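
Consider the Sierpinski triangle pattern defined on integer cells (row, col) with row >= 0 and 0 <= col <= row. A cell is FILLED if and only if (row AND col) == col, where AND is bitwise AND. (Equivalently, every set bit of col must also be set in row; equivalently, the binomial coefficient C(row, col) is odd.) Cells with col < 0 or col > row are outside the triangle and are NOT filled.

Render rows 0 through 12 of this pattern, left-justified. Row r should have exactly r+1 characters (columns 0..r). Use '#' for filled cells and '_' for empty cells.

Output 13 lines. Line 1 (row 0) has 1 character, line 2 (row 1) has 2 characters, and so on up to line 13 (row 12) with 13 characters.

Answer: #
##
#_#
####
#___#
##__##
#_#_#_#
########
#_______#
##______##
#_#_____#_#
####____####
#___#___#___#

Derivation:
r0=0: #
r1=1: ##
r2=10: #_#
r3=11: ####
r4=100: #___#
r5=101: ##__##
r6=110: #_#_#_#
r7=111: ########
r8=1000: #_______#
r9=1001: ##______##
r10=1010: #_#_____#_#
r11=1011: ####____####
r12=1100: #___#___#___#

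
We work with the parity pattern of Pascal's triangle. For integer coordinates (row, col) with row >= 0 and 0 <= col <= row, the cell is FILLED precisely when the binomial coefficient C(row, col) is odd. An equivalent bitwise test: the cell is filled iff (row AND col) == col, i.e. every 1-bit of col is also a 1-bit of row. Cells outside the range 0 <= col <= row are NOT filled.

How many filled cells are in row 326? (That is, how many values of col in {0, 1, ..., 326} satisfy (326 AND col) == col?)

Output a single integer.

Answer: 16

Derivation:
326 in binary = 101000110
popcount(326) = number of 1-bits in 101000110 = 4
A col c satisfies (326 AND c) == c iff every set bit of c is also set in 326; each of the 4 set bits of 326 can independently be on or off in c.
count = 2^4 = 16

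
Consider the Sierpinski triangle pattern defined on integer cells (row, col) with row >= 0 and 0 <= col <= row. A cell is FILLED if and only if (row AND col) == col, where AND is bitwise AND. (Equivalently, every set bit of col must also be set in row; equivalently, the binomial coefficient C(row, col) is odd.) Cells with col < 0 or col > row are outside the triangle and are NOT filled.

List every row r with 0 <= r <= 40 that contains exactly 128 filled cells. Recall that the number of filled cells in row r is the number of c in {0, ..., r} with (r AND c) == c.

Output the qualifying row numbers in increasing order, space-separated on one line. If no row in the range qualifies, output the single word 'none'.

Answer: none

Derivation:
Row r has 2^popcount(r) filled cells, so we need popcount(r) = log2(128) = 7.
Scan r = 0..40 and keep those with exactly 7 one-bits:
r=0=0 popcount=0 -> skip
r=1=1 popcount=1 -> skip
r=2=10 popcount=1 -> skip
r=3=11 popcount=2 -> skip
r=4=100 popcount=1 -> skip
r=5=101 popcount=2 -> skip
r=6=110 popcount=2 -> skip
r=7=111 popcount=3 -> skip
r=8=1000 popcount=1 -> skip
r=9=1001 popcount=2 -> skip
r=10=1010 popcount=2 -> skip
r=11=1011 popcount=3 -> skip
r=12=1100 popcount=2 -> skip
r=13=1101 popcount=3 -> skip
r=14=1110 popcount=3 -> skip
r=15=1111 popcount=4 -> skip
r=16=10000 popcount=1 -> skip
r=17=10001 popcount=2 -> skip
r=18=10010 popcount=2 -> skip
r=19=10011 popcount=3 -> skip
r=20=10100 popcount=2 -> skip
r=21=10101 popcount=3 -> skip
r=22=10110 popcount=3 -> skip
r=23=10111 popcount=4 -> skip
r=24=11000 popcount=2 -> skip
r=25=11001 popcount=3 -> skip
r=26=11010 popcount=3 -> skip
r=27=11011 popcount=4 -> skip
r=28=11100 popcount=3 -> skip
r=29=11101 popcount=4 -> skip
r=30=11110 popcount=4 -> skip
r=31=11111 popcount=5 -> skip
r=32=100000 popcount=1 -> skip
r=33=100001 popcount=2 -> skip
r=34=100010 popcount=2 -> skip
r=35=100011 popcount=3 -> skip
r=36=100100 popcount=2 -> skip
r=37=100101 popcount=3 -> skip
r=38=100110 popcount=3 -> skip
r=39=100111 popcount=4 -> skip
r=40=101000 popcount=2 -> skip
Kept rows: none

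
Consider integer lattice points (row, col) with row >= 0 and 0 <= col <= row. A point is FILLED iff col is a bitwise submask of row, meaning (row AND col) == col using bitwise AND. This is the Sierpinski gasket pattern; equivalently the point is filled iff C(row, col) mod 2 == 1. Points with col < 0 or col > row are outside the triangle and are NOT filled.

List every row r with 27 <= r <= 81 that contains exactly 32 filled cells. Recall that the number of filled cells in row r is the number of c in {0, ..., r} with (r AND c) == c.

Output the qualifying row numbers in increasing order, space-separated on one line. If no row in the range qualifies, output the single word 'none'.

Answer: 31 47 55 59 61 62 79

Derivation:
Row r has 2^popcount(r) filled cells, so we need popcount(r) = log2(32) = 5.
Scan r = 27..81 and keep those with exactly 5 one-bits:
r=27=11011 popcount=4 -> skip
r=28=11100 popcount=3 -> skip
r=29=11101 popcount=4 -> skip
r=30=11110 popcount=4 -> skip
r=31=11111 popcount=5 -> KEEP
r=32=100000 popcount=1 -> skip
r=33=100001 popcount=2 -> skip
r=34=100010 popcount=2 -> skip
r=35=100011 popcount=3 -> skip
r=36=100100 popcount=2 -> skip
r=37=100101 popcount=3 -> skip
r=38=100110 popcount=3 -> skip
r=39=100111 popcount=4 -> skip
r=40=101000 popcount=2 -> skip
r=41=101001 popcount=3 -> skip
r=42=101010 popcount=3 -> skip
r=43=101011 popcount=4 -> skip
r=44=101100 popcount=3 -> skip
r=45=101101 popcount=4 -> skip
r=46=101110 popcount=4 -> skip
r=47=101111 popcount=5 -> KEEP
r=48=110000 popcount=2 -> skip
r=49=110001 popcount=3 -> skip
r=50=110010 popcount=3 -> skip
r=51=110011 popcount=4 -> skip
r=52=110100 popcount=3 -> skip
r=53=110101 popcount=4 -> skip
r=54=110110 popcount=4 -> skip
r=55=110111 popcount=5 -> KEEP
r=56=111000 popcount=3 -> skip
r=57=111001 popcount=4 -> skip
r=58=111010 popcount=4 -> skip
r=59=111011 popcount=5 -> KEEP
r=60=111100 popcount=4 -> skip
r=61=111101 popcount=5 -> KEEP
r=62=111110 popcount=5 -> KEEP
r=63=111111 popcount=6 -> skip
r=64=1000000 popcount=1 -> skip
r=65=1000001 popcount=2 -> skip
r=66=1000010 popcount=2 -> skip
r=67=1000011 popcount=3 -> skip
r=68=1000100 popcount=2 -> skip
r=69=1000101 popcount=3 -> skip
r=70=1000110 popcount=3 -> skip
r=71=1000111 popcount=4 -> skip
r=72=1001000 popcount=2 -> skip
r=73=1001001 popcount=3 -> skip
r=74=1001010 popcount=3 -> skip
r=75=1001011 popcount=4 -> skip
r=76=1001100 popcount=3 -> skip
r=77=1001101 popcount=4 -> skip
r=78=1001110 popcount=4 -> skip
r=79=1001111 popcount=5 -> KEEP
r=80=1010000 popcount=2 -> skip
r=81=1010001 popcount=3 -> skip
Kept rows: 31 47 55 59 61 62 79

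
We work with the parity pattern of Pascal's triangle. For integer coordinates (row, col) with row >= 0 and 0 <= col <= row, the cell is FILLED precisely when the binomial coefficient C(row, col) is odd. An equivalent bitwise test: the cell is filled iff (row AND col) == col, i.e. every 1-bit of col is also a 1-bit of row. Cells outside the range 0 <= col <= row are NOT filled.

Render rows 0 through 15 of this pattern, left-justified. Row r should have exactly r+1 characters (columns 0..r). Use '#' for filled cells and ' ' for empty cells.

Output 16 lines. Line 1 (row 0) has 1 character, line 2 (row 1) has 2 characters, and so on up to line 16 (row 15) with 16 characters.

Answer: #
##
# #
####
#   #
##  ##
# # # #
########
#       #
##      ##
# #     # #
####    ####
#   #   #   #
##  ##  ##  ##
# # # # # # # #
################

Derivation:
r0=0: #
r1=1: ##
r2=10: # #
r3=11: ####
r4=100: #   #
r5=101: ##  ##
r6=110: # # # #
r7=111: ########
r8=1000: #       #
r9=1001: ##      ##
r10=1010: # #     # #
r11=1011: ####    ####
r12=1100: #   #   #   #
r13=1101: ##  ##  ##  ##
r14=1110: # # # # # # # #
r15=1111: ################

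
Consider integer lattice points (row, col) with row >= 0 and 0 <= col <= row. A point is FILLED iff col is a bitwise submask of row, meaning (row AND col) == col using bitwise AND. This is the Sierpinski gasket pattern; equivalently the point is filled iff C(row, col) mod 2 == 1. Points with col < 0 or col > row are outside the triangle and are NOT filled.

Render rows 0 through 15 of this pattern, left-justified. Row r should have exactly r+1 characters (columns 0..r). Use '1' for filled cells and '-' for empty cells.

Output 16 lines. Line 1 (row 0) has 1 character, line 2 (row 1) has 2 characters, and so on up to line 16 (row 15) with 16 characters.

r0=0: 1
r1=1: 11
r2=10: 1-1
r3=11: 1111
r4=100: 1---1
r5=101: 11--11
r6=110: 1-1-1-1
r7=111: 11111111
r8=1000: 1-------1
r9=1001: 11------11
r10=1010: 1-1-----1-1
r11=1011: 1111----1111
r12=1100: 1---1---1---1
r13=1101: 11--11--11--11
r14=1110: 1-1-1-1-1-1-1-1
r15=1111: 1111111111111111

Answer: 1
11
1-1
1111
1---1
11--11
1-1-1-1
11111111
1-------1
11------11
1-1-----1-1
1111----1111
1---1---1---1
11--11--11--11
1-1-1-1-1-1-1-1
1111111111111111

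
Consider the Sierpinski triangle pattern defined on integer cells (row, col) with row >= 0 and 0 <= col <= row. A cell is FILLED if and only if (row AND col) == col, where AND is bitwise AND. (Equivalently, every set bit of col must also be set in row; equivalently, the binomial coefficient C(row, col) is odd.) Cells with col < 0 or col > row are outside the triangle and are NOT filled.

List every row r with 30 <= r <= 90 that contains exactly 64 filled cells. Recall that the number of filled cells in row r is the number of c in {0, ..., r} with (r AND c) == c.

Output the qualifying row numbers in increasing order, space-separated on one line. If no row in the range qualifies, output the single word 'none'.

Answer: 63

Derivation:
Row r has 2^popcount(r) filled cells, so we need popcount(r) = log2(64) = 6.
Scan r = 30..90 and keep those with exactly 6 one-bits:
r=30=11110 popcount=4 -> skip
r=31=11111 popcount=5 -> skip
r=32=100000 popcount=1 -> skip
r=33=100001 popcount=2 -> skip
r=34=100010 popcount=2 -> skip
r=35=100011 popcount=3 -> skip
r=36=100100 popcount=2 -> skip
r=37=100101 popcount=3 -> skip
r=38=100110 popcount=3 -> skip
r=39=100111 popcount=4 -> skip
r=40=101000 popcount=2 -> skip
r=41=101001 popcount=3 -> skip
r=42=101010 popcount=3 -> skip
r=43=101011 popcount=4 -> skip
r=44=101100 popcount=3 -> skip
r=45=101101 popcount=4 -> skip
r=46=101110 popcount=4 -> skip
r=47=101111 popcount=5 -> skip
r=48=110000 popcount=2 -> skip
r=49=110001 popcount=3 -> skip
r=50=110010 popcount=3 -> skip
r=51=110011 popcount=4 -> skip
r=52=110100 popcount=3 -> skip
r=53=110101 popcount=4 -> skip
r=54=110110 popcount=4 -> skip
r=55=110111 popcount=5 -> skip
r=56=111000 popcount=3 -> skip
r=57=111001 popcount=4 -> skip
r=58=111010 popcount=4 -> skip
r=59=111011 popcount=5 -> skip
r=60=111100 popcount=4 -> skip
r=61=111101 popcount=5 -> skip
r=62=111110 popcount=5 -> skip
r=63=111111 popcount=6 -> KEEP
r=64=1000000 popcount=1 -> skip
r=65=1000001 popcount=2 -> skip
r=66=1000010 popcount=2 -> skip
r=67=1000011 popcount=3 -> skip
r=68=1000100 popcount=2 -> skip
r=69=1000101 popcount=3 -> skip
r=70=1000110 popcount=3 -> skip
r=71=1000111 popcount=4 -> skip
r=72=1001000 popcount=2 -> skip
r=73=1001001 popcount=3 -> skip
r=74=1001010 popcount=3 -> skip
r=75=1001011 popcount=4 -> skip
r=76=1001100 popcount=3 -> skip
r=77=1001101 popcount=4 -> skip
r=78=1001110 popcount=4 -> skip
r=79=1001111 popcount=5 -> skip
r=80=1010000 popcount=2 -> skip
r=81=1010001 popcount=3 -> skip
r=82=1010010 popcount=3 -> skip
r=83=1010011 popcount=4 -> skip
r=84=1010100 popcount=3 -> skip
r=85=1010101 popcount=4 -> skip
r=86=1010110 popcount=4 -> skip
r=87=1010111 popcount=5 -> skip
r=88=1011000 popcount=3 -> skip
r=89=1011001 popcount=4 -> skip
r=90=1011010 popcount=4 -> skip
Kept rows: 63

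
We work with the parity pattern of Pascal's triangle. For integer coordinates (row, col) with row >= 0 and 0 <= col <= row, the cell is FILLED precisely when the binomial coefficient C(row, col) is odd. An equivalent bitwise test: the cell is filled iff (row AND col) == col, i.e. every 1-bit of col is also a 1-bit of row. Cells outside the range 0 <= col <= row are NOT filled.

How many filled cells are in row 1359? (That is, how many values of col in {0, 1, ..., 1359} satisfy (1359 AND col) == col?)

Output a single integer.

1359 in binary = 10101001111
popcount(1359) = number of 1-bits in 10101001111 = 7
A col c satisfies (1359 AND c) == c iff every set bit of c is also set in 1359; each of the 7 set bits of 1359 can independently be on or off in c.
count = 2^7 = 128

Answer: 128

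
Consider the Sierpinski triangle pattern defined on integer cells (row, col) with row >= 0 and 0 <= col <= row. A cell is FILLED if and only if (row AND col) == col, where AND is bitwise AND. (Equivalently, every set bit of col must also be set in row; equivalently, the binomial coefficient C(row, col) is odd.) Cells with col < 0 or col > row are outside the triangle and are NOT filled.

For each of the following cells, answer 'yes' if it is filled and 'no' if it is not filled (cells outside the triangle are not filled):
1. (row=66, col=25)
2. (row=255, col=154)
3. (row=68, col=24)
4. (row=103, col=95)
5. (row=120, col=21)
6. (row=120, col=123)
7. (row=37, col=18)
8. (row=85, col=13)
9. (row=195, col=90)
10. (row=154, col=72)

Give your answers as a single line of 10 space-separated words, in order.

Answer: no yes no no no no no no no no

Derivation:
(66,25): row=0b1000010, col=0b11001, row AND col = 0b0 = 0; 0 != 25 -> empty
(255,154): row=0b11111111, col=0b10011010, row AND col = 0b10011010 = 154; 154 == 154 -> filled
(68,24): row=0b1000100, col=0b11000, row AND col = 0b0 = 0; 0 != 24 -> empty
(103,95): row=0b1100111, col=0b1011111, row AND col = 0b1000111 = 71; 71 != 95 -> empty
(120,21): row=0b1111000, col=0b10101, row AND col = 0b10000 = 16; 16 != 21 -> empty
(120,123): col outside [0, 120] -> not filled
(37,18): row=0b100101, col=0b10010, row AND col = 0b0 = 0; 0 != 18 -> empty
(85,13): row=0b1010101, col=0b1101, row AND col = 0b101 = 5; 5 != 13 -> empty
(195,90): row=0b11000011, col=0b1011010, row AND col = 0b1000010 = 66; 66 != 90 -> empty
(154,72): row=0b10011010, col=0b1001000, row AND col = 0b1000 = 8; 8 != 72 -> empty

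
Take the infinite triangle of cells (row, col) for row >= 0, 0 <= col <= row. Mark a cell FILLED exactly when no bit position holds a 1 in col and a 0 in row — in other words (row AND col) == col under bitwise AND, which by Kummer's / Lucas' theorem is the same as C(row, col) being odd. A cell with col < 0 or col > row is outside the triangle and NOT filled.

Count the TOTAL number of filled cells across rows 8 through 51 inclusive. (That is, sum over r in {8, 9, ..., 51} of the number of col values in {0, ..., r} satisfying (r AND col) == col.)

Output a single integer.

r8=1000 pc1: +2 =2
r9=1001 pc2: +4 =6
r10=1010 pc2: +4 =10
r11=1011 pc3: +8 =18
r12=1100 pc2: +4 =22
r13=1101 pc3: +8 =30
r14=1110 pc3: +8 =38
r15=1111 pc4: +16 =54
r16=10000 pc1: +2 =56
r17=10001 pc2: +4 =60
r18=10010 pc2: +4 =64
r19=10011 pc3: +8 =72
r20=10100 pc2: +4 =76
r21=10101 pc3: +8 =84
r22=10110 pc3: +8 =92
r23=10111 pc4: +16 =108
r24=11000 pc2: +4 =112
r25=11001 pc3: +8 =120
r26=11010 pc3: +8 =128
r27=11011 pc4: +16 =144
r28=11100 pc3: +8 =152
r29=11101 pc4: +16 =168
r30=11110 pc4: +16 =184
r31=11111 pc5: +32 =216
r32=100000 pc1: +2 =218
r33=100001 pc2: +4 =222
r34=100010 pc2: +4 =226
r35=100011 pc3: +8 =234
r36=100100 pc2: +4 =238
r37=100101 pc3: +8 =246
r38=100110 pc3: +8 =254
r39=100111 pc4: +16 =270
r40=101000 pc2: +4 =274
r41=101001 pc3: +8 =282
r42=101010 pc3: +8 =290
r43=101011 pc4: +16 =306
r44=101100 pc3: +8 =314
r45=101101 pc4: +16 =330
r46=101110 pc4: +16 =346
r47=101111 pc5: +32 =378
r48=110000 pc2: +4 =382
r49=110001 pc3: +8 =390
r50=110010 pc3: +8 =398
r51=110011 pc4: +16 =414

Answer: 414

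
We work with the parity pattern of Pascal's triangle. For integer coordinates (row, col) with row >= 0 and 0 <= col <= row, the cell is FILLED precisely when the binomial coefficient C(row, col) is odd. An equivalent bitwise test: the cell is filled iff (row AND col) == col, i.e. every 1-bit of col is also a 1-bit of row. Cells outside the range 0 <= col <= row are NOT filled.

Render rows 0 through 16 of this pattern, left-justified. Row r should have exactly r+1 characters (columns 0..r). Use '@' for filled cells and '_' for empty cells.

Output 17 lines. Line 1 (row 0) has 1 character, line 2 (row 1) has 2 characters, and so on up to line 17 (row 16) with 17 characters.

r0=0: @
r1=1: @@
r2=10: @_@
r3=11: @@@@
r4=100: @___@
r5=101: @@__@@
r6=110: @_@_@_@
r7=111: @@@@@@@@
r8=1000: @_______@
r9=1001: @@______@@
r10=1010: @_@_____@_@
r11=1011: @@@@____@@@@
r12=1100: @___@___@___@
r13=1101: @@__@@__@@__@@
r14=1110: @_@_@_@_@_@_@_@
r15=1111: @@@@@@@@@@@@@@@@
r16=10000: @_______________@

Answer: @
@@
@_@
@@@@
@___@
@@__@@
@_@_@_@
@@@@@@@@
@_______@
@@______@@
@_@_____@_@
@@@@____@@@@
@___@___@___@
@@__@@__@@__@@
@_@_@_@_@_@_@_@
@@@@@@@@@@@@@@@@
@_______________@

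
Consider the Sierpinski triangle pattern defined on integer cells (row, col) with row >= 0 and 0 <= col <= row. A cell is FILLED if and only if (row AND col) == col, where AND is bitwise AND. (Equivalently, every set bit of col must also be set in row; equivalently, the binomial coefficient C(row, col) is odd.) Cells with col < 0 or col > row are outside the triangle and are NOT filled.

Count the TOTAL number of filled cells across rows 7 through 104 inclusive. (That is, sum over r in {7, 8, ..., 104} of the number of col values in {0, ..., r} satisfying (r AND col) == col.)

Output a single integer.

Answer: 1312

Derivation:
r7=111 pc3: +8 =8
r8=1000 pc1: +2 =10
r9=1001 pc2: +4 =14
r10=1010 pc2: +4 =18
r11=1011 pc3: +8 =26
r12=1100 pc2: +4 =30
r13=1101 pc3: +8 =38
r14=1110 pc3: +8 =46
r15=1111 pc4: +16 =62
r16=10000 pc1: +2 =64
r17=10001 pc2: +4 =68
r18=10010 pc2: +4 =72
r19=10011 pc3: +8 =80
r20=10100 pc2: +4 =84
r21=10101 pc3: +8 =92
r22=10110 pc3: +8 =100
r23=10111 pc4: +16 =116
r24=11000 pc2: +4 =120
r25=11001 pc3: +8 =128
r26=11010 pc3: +8 =136
r27=11011 pc4: +16 =152
r28=11100 pc3: +8 =160
r29=11101 pc4: +16 =176
r30=11110 pc4: +16 =192
r31=11111 pc5: +32 =224
r32=100000 pc1: +2 =226
r33=100001 pc2: +4 =230
r34=100010 pc2: +4 =234
r35=100011 pc3: +8 =242
r36=100100 pc2: +4 =246
r37=100101 pc3: +8 =254
r38=100110 pc3: +8 =262
r39=100111 pc4: +16 =278
r40=101000 pc2: +4 =282
r41=101001 pc3: +8 =290
r42=101010 pc3: +8 =298
r43=101011 pc4: +16 =314
r44=101100 pc3: +8 =322
r45=101101 pc4: +16 =338
r46=101110 pc4: +16 =354
r47=101111 pc5: +32 =386
r48=110000 pc2: +4 =390
r49=110001 pc3: +8 =398
r50=110010 pc3: +8 =406
r51=110011 pc4: +16 =422
r52=110100 pc3: +8 =430
r53=110101 pc4: +16 =446
r54=110110 pc4: +16 =462
r55=110111 pc5: +32 =494
r56=111000 pc3: +8 =502
r57=111001 pc4: +16 =518
r58=111010 pc4: +16 =534
r59=111011 pc5: +32 =566
r60=111100 pc4: +16 =582
r61=111101 pc5: +32 =614
r62=111110 pc5: +32 =646
r63=111111 pc6: +64 =710
r64=1000000 pc1: +2 =712
r65=1000001 pc2: +4 =716
r66=1000010 pc2: +4 =720
r67=1000011 pc3: +8 =728
r68=1000100 pc2: +4 =732
r69=1000101 pc3: +8 =740
r70=1000110 pc3: +8 =748
r71=1000111 pc4: +16 =764
r72=1001000 pc2: +4 =768
r73=1001001 pc3: +8 =776
r74=1001010 pc3: +8 =784
r75=1001011 pc4: +16 =800
r76=1001100 pc3: +8 =808
r77=1001101 pc4: +16 =824
r78=1001110 pc4: +16 =840
r79=1001111 pc5: +32 =872
r80=1010000 pc2: +4 =876
r81=1010001 pc3: +8 =884
r82=1010010 pc3: +8 =892
r83=1010011 pc4: +16 =908
r84=1010100 pc3: +8 =916
r85=1010101 pc4: +16 =932
r86=1010110 pc4: +16 =948
r87=1010111 pc5: +32 =980
r88=1011000 pc3: +8 =988
r89=1011001 pc4: +16 =1004
r90=1011010 pc4: +16 =1020
r91=1011011 pc5: +32 =1052
r92=1011100 pc4: +16 =1068
r93=1011101 pc5: +32 =1100
r94=1011110 pc5: +32 =1132
r95=1011111 pc6: +64 =1196
r96=1100000 pc2: +4 =1200
r97=1100001 pc3: +8 =1208
r98=1100010 pc3: +8 =1216
r99=1100011 pc4: +16 =1232
r100=1100100 pc3: +8 =1240
r101=1100101 pc4: +16 =1256
r102=1100110 pc4: +16 =1272
r103=1100111 pc5: +32 =1304
r104=1101000 pc3: +8 =1312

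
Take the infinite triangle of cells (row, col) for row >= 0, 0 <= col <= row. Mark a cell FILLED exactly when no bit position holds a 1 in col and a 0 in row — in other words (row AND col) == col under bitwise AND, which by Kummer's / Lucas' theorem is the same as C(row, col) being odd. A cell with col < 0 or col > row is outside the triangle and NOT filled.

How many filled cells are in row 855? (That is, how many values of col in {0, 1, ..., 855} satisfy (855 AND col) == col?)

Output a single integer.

855 in binary = 1101010111
popcount(855) = number of 1-bits in 1101010111 = 7
A col c satisfies (855 AND c) == c iff every set bit of c is also set in 855; each of the 7 set bits of 855 can independently be on or off in c.
count = 2^7 = 128

Answer: 128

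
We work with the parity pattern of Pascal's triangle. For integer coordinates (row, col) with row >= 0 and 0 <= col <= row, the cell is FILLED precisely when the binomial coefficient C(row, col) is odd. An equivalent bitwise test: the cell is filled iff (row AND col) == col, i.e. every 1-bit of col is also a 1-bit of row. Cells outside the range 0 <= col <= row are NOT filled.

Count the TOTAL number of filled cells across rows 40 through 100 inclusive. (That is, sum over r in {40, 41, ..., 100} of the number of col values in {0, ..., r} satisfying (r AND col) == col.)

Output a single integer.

r40=101000 pc2: +4 =4
r41=101001 pc3: +8 =12
r42=101010 pc3: +8 =20
r43=101011 pc4: +16 =36
r44=101100 pc3: +8 =44
r45=101101 pc4: +16 =60
r46=101110 pc4: +16 =76
r47=101111 pc5: +32 =108
r48=110000 pc2: +4 =112
r49=110001 pc3: +8 =120
r50=110010 pc3: +8 =128
r51=110011 pc4: +16 =144
r52=110100 pc3: +8 =152
r53=110101 pc4: +16 =168
r54=110110 pc4: +16 =184
r55=110111 pc5: +32 =216
r56=111000 pc3: +8 =224
r57=111001 pc4: +16 =240
r58=111010 pc4: +16 =256
r59=111011 pc5: +32 =288
r60=111100 pc4: +16 =304
r61=111101 pc5: +32 =336
r62=111110 pc5: +32 =368
r63=111111 pc6: +64 =432
r64=1000000 pc1: +2 =434
r65=1000001 pc2: +4 =438
r66=1000010 pc2: +4 =442
r67=1000011 pc3: +8 =450
r68=1000100 pc2: +4 =454
r69=1000101 pc3: +8 =462
r70=1000110 pc3: +8 =470
r71=1000111 pc4: +16 =486
r72=1001000 pc2: +4 =490
r73=1001001 pc3: +8 =498
r74=1001010 pc3: +8 =506
r75=1001011 pc4: +16 =522
r76=1001100 pc3: +8 =530
r77=1001101 pc4: +16 =546
r78=1001110 pc4: +16 =562
r79=1001111 pc5: +32 =594
r80=1010000 pc2: +4 =598
r81=1010001 pc3: +8 =606
r82=1010010 pc3: +8 =614
r83=1010011 pc4: +16 =630
r84=1010100 pc3: +8 =638
r85=1010101 pc4: +16 =654
r86=1010110 pc4: +16 =670
r87=1010111 pc5: +32 =702
r88=1011000 pc3: +8 =710
r89=1011001 pc4: +16 =726
r90=1011010 pc4: +16 =742
r91=1011011 pc5: +32 =774
r92=1011100 pc4: +16 =790
r93=1011101 pc5: +32 =822
r94=1011110 pc5: +32 =854
r95=1011111 pc6: +64 =918
r96=1100000 pc2: +4 =922
r97=1100001 pc3: +8 =930
r98=1100010 pc3: +8 =938
r99=1100011 pc4: +16 =954
r100=1100100 pc3: +8 =962

Answer: 962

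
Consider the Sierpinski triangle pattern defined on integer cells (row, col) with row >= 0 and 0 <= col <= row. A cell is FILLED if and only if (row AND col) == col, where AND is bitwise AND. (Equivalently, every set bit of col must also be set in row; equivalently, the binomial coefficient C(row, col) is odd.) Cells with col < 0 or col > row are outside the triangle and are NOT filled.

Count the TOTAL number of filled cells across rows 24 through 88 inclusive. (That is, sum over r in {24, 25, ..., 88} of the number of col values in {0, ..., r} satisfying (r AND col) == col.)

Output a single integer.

r24=11000 pc2: +4 =4
r25=11001 pc3: +8 =12
r26=11010 pc3: +8 =20
r27=11011 pc4: +16 =36
r28=11100 pc3: +8 =44
r29=11101 pc4: +16 =60
r30=11110 pc4: +16 =76
r31=11111 pc5: +32 =108
r32=100000 pc1: +2 =110
r33=100001 pc2: +4 =114
r34=100010 pc2: +4 =118
r35=100011 pc3: +8 =126
r36=100100 pc2: +4 =130
r37=100101 pc3: +8 =138
r38=100110 pc3: +8 =146
r39=100111 pc4: +16 =162
r40=101000 pc2: +4 =166
r41=101001 pc3: +8 =174
r42=101010 pc3: +8 =182
r43=101011 pc4: +16 =198
r44=101100 pc3: +8 =206
r45=101101 pc4: +16 =222
r46=101110 pc4: +16 =238
r47=101111 pc5: +32 =270
r48=110000 pc2: +4 =274
r49=110001 pc3: +8 =282
r50=110010 pc3: +8 =290
r51=110011 pc4: +16 =306
r52=110100 pc3: +8 =314
r53=110101 pc4: +16 =330
r54=110110 pc4: +16 =346
r55=110111 pc5: +32 =378
r56=111000 pc3: +8 =386
r57=111001 pc4: +16 =402
r58=111010 pc4: +16 =418
r59=111011 pc5: +32 =450
r60=111100 pc4: +16 =466
r61=111101 pc5: +32 =498
r62=111110 pc5: +32 =530
r63=111111 pc6: +64 =594
r64=1000000 pc1: +2 =596
r65=1000001 pc2: +4 =600
r66=1000010 pc2: +4 =604
r67=1000011 pc3: +8 =612
r68=1000100 pc2: +4 =616
r69=1000101 pc3: +8 =624
r70=1000110 pc3: +8 =632
r71=1000111 pc4: +16 =648
r72=1001000 pc2: +4 =652
r73=1001001 pc3: +8 =660
r74=1001010 pc3: +8 =668
r75=1001011 pc4: +16 =684
r76=1001100 pc3: +8 =692
r77=1001101 pc4: +16 =708
r78=1001110 pc4: +16 =724
r79=1001111 pc5: +32 =756
r80=1010000 pc2: +4 =760
r81=1010001 pc3: +8 =768
r82=1010010 pc3: +8 =776
r83=1010011 pc4: +16 =792
r84=1010100 pc3: +8 =800
r85=1010101 pc4: +16 =816
r86=1010110 pc4: +16 =832
r87=1010111 pc5: +32 =864
r88=1011000 pc3: +8 =872

Answer: 872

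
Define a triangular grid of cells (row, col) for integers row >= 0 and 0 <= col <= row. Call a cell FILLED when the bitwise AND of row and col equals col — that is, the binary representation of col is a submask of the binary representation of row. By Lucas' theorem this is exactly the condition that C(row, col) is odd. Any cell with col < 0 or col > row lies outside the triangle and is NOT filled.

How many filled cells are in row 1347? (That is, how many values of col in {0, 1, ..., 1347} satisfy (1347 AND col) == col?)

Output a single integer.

1347 in binary = 10101000011
popcount(1347) = number of 1-bits in 10101000011 = 5
A col c satisfies (1347 AND c) == c iff every set bit of c is also set in 1347; each of the 5 set bits of 1347 can independently be on or off in c.
count = 2^5 = 32

Answer: 32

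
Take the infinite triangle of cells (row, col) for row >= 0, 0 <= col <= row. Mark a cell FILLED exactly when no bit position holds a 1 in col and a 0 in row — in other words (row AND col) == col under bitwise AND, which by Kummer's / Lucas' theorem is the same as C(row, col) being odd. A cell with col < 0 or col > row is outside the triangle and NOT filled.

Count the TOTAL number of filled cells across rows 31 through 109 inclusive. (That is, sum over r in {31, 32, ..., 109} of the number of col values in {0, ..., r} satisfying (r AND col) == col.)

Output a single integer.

r31=11111 pc5: +32 =32
r32=100000 pc1: +2 =34
r33=100001 pc2: +4 =38
r34=100010 pc2: +4 =42
r35=100011 pc3: +8 =50
r36=100100 pc2: +4 =54
r37=100101 pc3: +8 =62
r38=100110 pc3: +8 =70
r39=100111 pc4: +16 =86
r40=101000 pc2: +4 =90
r41=101001 pc3: +8 =98
r42=101010 pc3: +8 =106
r43=101011 pc4: +16 =122
r44=101100 pc3: +8 =130
r45=101101 pc4: +16 =146
r46=101110 pc4: +16 =162
r47=101111 pc5: +32 =194
r48=110000 pc2: +4 =198
r49=110001 pc3: +8 =206
r50=110010 pc3: +8 =214
r51=110011 pc4: +16 =230
r52=110100 pc3: +8 =238
r53=110101 pc4: +16 =254
r54=110110 pc4: +16 =270
r55=110111 pc5: +32 =302
r56=111000 pc3: +8 =310
r57=111001 pc4: +16 =326
r58=111010 pc4: +16 =342
r59=111011 pc5: +32 =374
r60=111100 pc4: +16 =390
r61=111101 pc5: +32 =422
r62=111110 pc5: +32 =454
r63=111111 pc6: +64 =518
r64=1000000 pc1: +2 =520
r65=1000001 pc2: +4 =524
r66=1000010 pc2: +4 =528
r67=1000011 pc3: +8 =536
r68=1000100 pc2: +4 =540
r69=1000101 pc3: +8 =548
r70=1000110 pc3: +8 =556
r71=1000111 pc4: +16 =572
r72=1001000 pc2: +4 =576
r73=1001001 pc3: +8 =584
r74=1001010 pc3: +8 =592
r75=1001011 pc4: +16 =608
r76=1001100 pc3: +8 =616
r77=1001101 pc4: +16 =632
r78=1001110 pc4: +16 =648
r79=1001111 pc5: +32 =680
r80=1010000 pc2: +4 =684
r81=1010001 pc3: +8 =692
r82=1010010 pc3: +8 =700
r83=1010011 pc4: +16 =716
r84=1010100 pc3: +8 =724
r85=1010101 pc4: +16 =740
r86=1010110 pc4: +16 =756
r87=1010111 pc5: +32 =788
r88=1011000 pc3: +8 =796
r89=1011001 pc4: +16 =812
r90=1011010 pc4: +16 =828
r91=1011011 pc5: +32 =860
r92=1011100 pc4: +16 =876
r93=1011101 pc5: +32 =908
r94=1011110 pc5: +32 =940
r95=1011111 pc6: +64 =1004
r96=1100000 pc2: +4 =1008
r97=1100001 pc3: +8 =1016
r98=1100010 pc3: +8 =1024
r99=1100011 pc4: +16 =1040
r100=1100100 pc3: +8 =1048
r101=1100101 pc4: +16 =1064
r102=1100110 pc4: +16 =1080
r103=1100111 pc5: +32 =1112
r104=1101000 pc3: +8 =1120
r105=1101001 pc4: +16 =1136
r106=1101010 pc4: +16 =1152
r107=1101011 pc5: +32 =1184
r108=1101100 pc4: +16 =1200
r109=1101101 pc5: +32 =1232

Answer: 1232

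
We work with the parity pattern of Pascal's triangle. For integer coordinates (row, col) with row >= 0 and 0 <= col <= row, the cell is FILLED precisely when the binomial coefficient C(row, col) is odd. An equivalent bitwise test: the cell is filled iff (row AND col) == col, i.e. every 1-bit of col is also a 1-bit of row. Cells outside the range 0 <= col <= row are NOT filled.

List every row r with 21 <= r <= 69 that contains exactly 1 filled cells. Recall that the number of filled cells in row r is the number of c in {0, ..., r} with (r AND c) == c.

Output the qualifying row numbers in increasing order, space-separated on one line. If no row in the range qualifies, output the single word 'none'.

Answer: none

Derivation:
Row r has 2^popcount(r) filled cells, so we need popcount(r) = log2(1) = 0.
Scan r = 21..69 and keep those with exactly 0 one-bits:
r=21=10101 popcount=3 -> skip
r=22=10110 popcount=3 -> skip
r=23=10111 popcount=4 -> skip
r=24=11000 popcount=2 -> skip
r=25=11001 popcount=3 -> skip
r=26=11010 popcount=3 -> skip
r=27=11011 popcount=4 -> skip
r=28=11100 popcount=3 -> skip
r=29=11101 popcount=4 -> skip
r=30=11110 popcount=4 -> skip
r=31=11111 popcount=5 -> skip
r=32=100000 popcount=1 -> skip
r=33=100001 popcount=2 -> skip
r=34=100010 popcount=2 -> skip
r=35=100011 popcount=3 -> skip
r=36=100100 popcount=2 -> skip
r=37=100101 popcount=3 -> skip
r=38=100110 popcount=3 -> skip
r=39=100111 popcount=4 -> skip
r=40=101000 popcount=2 -> skip
r=41=101001 popcount=3 -> skip
r=42=101010 popcount=3 -> skip
r=43=101011 popcount=4 -> skip
r=44=101100 popcount=3 -> skip
r=45=101101 popcount=4 -> skip
r=46=101110 popcount=4 -> skip
r=47=101111 popcount=5 -> skip
r=48=110000 popcount=2 -> skip
r=49=110001 popcount=3 -> skip
r=50=110010 popcount=3 -> skip
r=51=110011 popcount=4 -> skip
r=52=110100 popcount=3 -> skip
r=53=110101 popcount=4 -> skip
r=54=110110 popcount=4 -> skip
r=55=110111 popcount=5 -> skip
r=56=111000 popcount=3 -> skip
r=57=111001 popcount=4 -> skip
r=58=111010 popcount=4 -> skip
r=59=111011 popcount=5 -> skip
r=60=111100 popcount=4 -> skip
r=61=111101 popcount=5 -> skip
r=62=111110 popcount=5 -> skip
r=63=111111 popcount=6 -> skip
r=64=1000000 popcount=1 -> skip
r=65=1000001 popcount=2 -> skip
r=66=1000010 popcount=2 -> skip
r=67=1000011 popcount=3 -> skip
r=68=1000100 popcount=2 -> skip
r=69=1000101 popcount=3 -> skip
Kept rows: none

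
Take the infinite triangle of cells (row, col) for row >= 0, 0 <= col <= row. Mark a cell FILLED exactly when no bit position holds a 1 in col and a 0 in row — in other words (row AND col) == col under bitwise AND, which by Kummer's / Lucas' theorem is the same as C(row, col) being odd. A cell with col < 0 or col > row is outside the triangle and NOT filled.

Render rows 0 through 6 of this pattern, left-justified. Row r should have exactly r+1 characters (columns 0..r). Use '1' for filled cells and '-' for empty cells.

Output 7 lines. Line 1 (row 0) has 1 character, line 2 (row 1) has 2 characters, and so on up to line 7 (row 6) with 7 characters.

r0=0: 1
r1=1: 11
r2=10: 1-1
r3=11: 1111
r4=100: 1---1
r5=101: 11--11
r6=110: 1-1-1-1

Answer: 1
11
1-1
1111
1---1
11--11
1-1-1-1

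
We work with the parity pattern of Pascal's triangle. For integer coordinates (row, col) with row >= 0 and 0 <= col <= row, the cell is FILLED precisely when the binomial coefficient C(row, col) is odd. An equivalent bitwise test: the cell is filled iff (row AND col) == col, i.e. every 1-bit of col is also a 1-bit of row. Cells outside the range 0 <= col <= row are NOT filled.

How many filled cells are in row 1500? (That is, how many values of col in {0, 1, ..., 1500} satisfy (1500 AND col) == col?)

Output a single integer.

1500 in binary = 10111011100
popcount(1500) = number of 1-bits in 10111011100 = 7
A col c satisfies (1500 AND c) == c iff every set bit of c is also set in 1500; each of the 7 set bits of 1500 can independently be on or off in c.
count = 2^7 = 128

Answer: 128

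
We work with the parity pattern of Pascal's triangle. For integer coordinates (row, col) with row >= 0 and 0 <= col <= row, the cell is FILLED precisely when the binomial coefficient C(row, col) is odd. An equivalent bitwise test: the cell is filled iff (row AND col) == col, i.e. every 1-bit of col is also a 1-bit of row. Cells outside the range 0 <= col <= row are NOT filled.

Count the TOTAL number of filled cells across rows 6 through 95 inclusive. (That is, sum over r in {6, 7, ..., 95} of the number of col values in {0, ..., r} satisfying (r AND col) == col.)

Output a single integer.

Answer: 1200

Derivation:
r6=110 pc2: +4 =4
r7=111 pc3: +8 =12
r8=1000 pc1: +2 =14
r9=1001 pc2: +4 =18
r10=1010 pc2: +4 =22
r11=1011 pc3: +8 =30
r12=1100 pc2: +4 =34
r13=1101 pc3: +8 =42
r14=1110 pc3: +8 =50
r15=1111 pc4: +16 =66
r16=10000 pc1: +2 =68
r17=10001 pc2: +4 =72
r18=10010 pc2: +4 =76
r19=10011 pc3: +8 =84
r20=10100 pc2: +4 =88
r21=10101 pc3: +8 =96
r22=10110 pc3: +8 =104
r23=10111 pc4: +16 =120
r24=11000 pc2: +4 =124
r25=11001 pc3: +8 =132
r26=11010 pc3: +8 =140
r27=11011 pc4: +16 =156
r28=11100 pc3: +8 =164
r29=11101 pc4: +16 =180
r30=11110 pc4: +16 =196
r31=11111 pc5: +32 =228
r32=100000 pc1: +2 =230
r33=100001 pc2: +4 =234
r34=100010 pc2: +4 =238
r35=100011 pc3: +8 =246
r36=100100 pc2: +4 =250
r37=100101 pc3: +8 =258
r38=100110 pc3: +8 =266
r39=100111 pc4: +16 =282
r40=101000 pc2: +4 =286
r41=101001 pc3: +8 =294
r42=101010 pc3: +8 =302
r43=101011 pc4: +16 =318
r44=101100 pc3: +8 =326
r45=101101 pc4: +16 =342
r46=101110 pc4: +16 =358
r47=101111 pc5: +32 =390
r48=110000 pc2: +4 =394
r49=110001 pc3: +8 =402
r50=110010 pc3: +8 =410
r51=110011 pc4: +16 =426
r52=110100 pc3: +8 =434
r53=110101 pc4: +16 =450
r54=110110 pc4: +16 =466
r55=110111 pc5: +32 =498
r56=111000 pc3: +8 =506
r57=111001 pc4: +16 =522
r58=111010 pc4: +16 =538
r59=111011 pc5: +32 =570
r60=111100 pc4: +16 =586
r61=111101 pc5: +32 =618
r62=111110 pc5: +32 =650
r63=111111 pc6: +64 =714
r64=1000000 pc1: +2 =716
r65=1000001 pc2: +4 =720
r66=1000010 pc2: +4 =724
r67=1000011 pc3: +8 =732
r68=1000100 pc2: +4 =736
r69=1000101 pc3: +8 =744
r70=1000110 pc3: +8 =752
r71=1000111 pc4: +16 =768
r72=1001000 pc2: +4 =772
r73=1001001 pc3: +8 =780
r74=1001010 pc3: +8 =788
r75=1001011 pc4: +16 =804
r76=1001100 pc3: +8 =812
r77=1001101 pc4: +16 =828
r78=1001110 pc4: +16 =844
r79=1001111 pc5: +32 =876
r80=1010000 pc2: +4 =880
r81=1010001 pc3: +8 =888
r82=1010010 pc3: +8 =896
r83=1010011 pc4: +16 =912
r84=1010100 pc3: +8 =920
r85=1010101 pc4: +16 =936
r86=1010110 pc4: +16 =952
r87=1010111 pc5: +32 =984
r88=1011000 pc3: +8 =992
r89=1011001 pc4: +16 =1008
r90=1011010 pc4: +16 =1024
r91=1011011 pc5: +32 =1056
r92=1011100 pc4: +16 =1072
r93=1011101 pc5: +32 =1104
r94=1011110 pc5: +32 =1136
r95=1011111 pc6: +64 =1200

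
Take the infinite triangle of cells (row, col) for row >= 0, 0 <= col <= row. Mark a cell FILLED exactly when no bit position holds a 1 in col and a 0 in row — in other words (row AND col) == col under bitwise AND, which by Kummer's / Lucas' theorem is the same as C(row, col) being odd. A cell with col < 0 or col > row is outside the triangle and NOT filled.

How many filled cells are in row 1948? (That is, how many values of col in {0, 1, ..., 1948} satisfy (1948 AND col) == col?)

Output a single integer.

1948 in binary = 11110011100
popcount(1948) = number of 1-bits in 11110011100 = 7
A col c satisfies (1948 AND c) == c iff every set bit of c is also set in 1948; each of the 7 set bits of 1948 can independently be on or off in c.
count = 2^7 = 128

Answer: 128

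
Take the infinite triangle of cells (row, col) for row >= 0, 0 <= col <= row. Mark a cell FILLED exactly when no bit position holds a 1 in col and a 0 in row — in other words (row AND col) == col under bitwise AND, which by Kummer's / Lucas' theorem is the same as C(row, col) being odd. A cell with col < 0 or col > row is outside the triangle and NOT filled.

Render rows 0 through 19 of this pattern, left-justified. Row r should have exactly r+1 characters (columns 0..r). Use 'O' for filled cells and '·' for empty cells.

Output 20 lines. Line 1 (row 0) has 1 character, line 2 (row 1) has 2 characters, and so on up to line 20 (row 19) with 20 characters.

r0=0: O
r1=1: OO
r2=10: O·O
r3=11: OOOO
r4=100: O···O
r5=101: OO··OO
r6=110: O·O·O·O
r7=111: OOOOOOOO
r8=1000: O·······O
r9=1001: OO······OO
r10=1010: O·O·····O·O
r11=1011: OOOO····OOOO
r12=1100: O···O···O···O
r13=1101: OO··OO··OO··OO
r14=1110: O·O·O·O·O·O·O·O
r15=1111: OOOOOOOOOOOOOOOO
r16=10000: O···············O
r17=10001: OO··············OO
r18=10010: O·O·············O·O
r19=10011: OOOO············OOOO

Answer: O
OO
O·O
OOOO
O···O
OO··OO
O·O·O·O
OOOOOOOO
O·······O
OO······OO
O·O·····O·O
OOOO····OOOO
O···O···O···O
OO··OO··OO··OO
O·O·O·O·O·O·O·O
OOOOOOOOOOOOOOOO
O···············O
OO··············OO
O·O·············O·O
OOOO············OOOO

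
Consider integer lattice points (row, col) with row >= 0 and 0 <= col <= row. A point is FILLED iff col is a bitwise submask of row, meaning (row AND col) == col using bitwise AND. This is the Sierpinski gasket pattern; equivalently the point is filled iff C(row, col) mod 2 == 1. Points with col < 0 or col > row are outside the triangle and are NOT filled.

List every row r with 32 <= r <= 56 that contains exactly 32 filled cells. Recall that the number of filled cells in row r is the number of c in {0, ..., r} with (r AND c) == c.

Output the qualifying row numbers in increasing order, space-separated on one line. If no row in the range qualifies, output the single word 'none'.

Row r has 2^popcount(r) filled cells, so we need popcount(r) = log2(32) = 5.
Scan r = 32..56 and keep those with exactly 5 one-bits:
r=32=100000 popcount=1 -> skip
r=33=100001 popcount=2 -> skip
r=34=100010 popcount=2 -> skip
r=35=100011 popcount=3 -> skip
r=36=100100 popcount=2 -> skip
r=37=100101 popcount=3 -> skip
r=38=100110 popcount=3 -> skip
r=39=100111 popcount=4 -> skip
r=40=101000 popcount=2 -> skip
r=41=101001 popcount=3 -> skip
r=42=101010 popcount=3 -> skip
r=43=101011 popcount=4 -> skip
r=44=101100 popcount=3 -> skip
r=45=101101 popcount=4 -> skip
r=46=101110 popcount=4 -> skip
r=47=101111 popcount=5 -> KEEP
r=48=110000 popcount=2 -> skip
r=49=110001 popcount=3 -> skip
r=50=110010 popcount=3 -> skip
r=51=110011 popcount=4 -> skip
r=52=110100 popcount=3 -> skip
r=53=110101 popcount=4 -> skip
r=54=110110 popcount=4 -> skip
r=55=110111 popcount=5 -> KEEP
r=56=111000 popcount=3 -> skip
Kept rows: 47 55

Answer: 47 55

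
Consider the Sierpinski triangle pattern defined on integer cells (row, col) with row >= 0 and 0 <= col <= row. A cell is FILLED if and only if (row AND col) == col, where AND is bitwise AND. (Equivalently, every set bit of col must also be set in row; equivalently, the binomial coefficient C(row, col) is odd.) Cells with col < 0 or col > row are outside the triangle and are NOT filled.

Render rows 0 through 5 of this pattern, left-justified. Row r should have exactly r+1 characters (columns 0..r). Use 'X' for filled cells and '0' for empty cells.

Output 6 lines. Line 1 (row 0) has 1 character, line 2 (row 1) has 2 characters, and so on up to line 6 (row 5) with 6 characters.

r0=0: X
r1=1: XX
r2=10: X0X
r3=11: XXXX
r4=100: X000X
r5=101: XX00XX

Answer: X
XX
X0X
XXXX
X000X
XX00XX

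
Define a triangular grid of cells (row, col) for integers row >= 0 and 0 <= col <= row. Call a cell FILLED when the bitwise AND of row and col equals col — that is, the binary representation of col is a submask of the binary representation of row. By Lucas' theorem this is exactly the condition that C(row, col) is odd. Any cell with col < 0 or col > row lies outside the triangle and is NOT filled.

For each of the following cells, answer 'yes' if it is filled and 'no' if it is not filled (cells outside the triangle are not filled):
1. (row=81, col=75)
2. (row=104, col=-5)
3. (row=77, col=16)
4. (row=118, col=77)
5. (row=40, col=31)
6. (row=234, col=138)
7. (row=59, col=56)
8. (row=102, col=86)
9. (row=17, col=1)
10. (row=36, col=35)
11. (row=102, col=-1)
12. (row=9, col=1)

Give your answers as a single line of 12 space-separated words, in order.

(81,75): row=0b1010001, col=0b1001011, row AND col = 0b1000001 = 65; 65 != 75 -> empty
(104,-5): col outside [0, 104] -> not filled
(77,16): row=0b1001101, col=0b10000, row AND col = 0b0 = 0; 0 != 16 -> empty
(118,77): row=0b1110110, col=0b1001101, row AND col = 0b1000100 = 68; 68 != 77 -> empty
(40,31): row=0b101000, col=0b11111, row AND col = 0b1000 = 8; 8 != 31 -> empty
(234,138): row=0b11101010, col=0b10001010, row AND col = 0b10001010 = 138; 138 == 138 -> filled
(59,56): row=0b111011, col=0b111000, row AND col = 0b111000 = 56; 56 == 56 -> filled
(102,86): row=0b1100110, col=0b1010110, row AND col = 0b1000110 = 70; 70 != 86 -> empty
(17,1): row=0b10001, col=0b1, row AND col = 0b1 = 1; 1 == 1 -> filled
(36,35): row=0b100100, col=0b100011, row AND col = 0b100000 = 32; 32 != 35 -> empty
(102,-1): col outside [0, 102] -> not filled
(9,1): row=0b1001, col=0b1, row AND col = 0b1 = 1; 1 == 1 -> filled

Answer: no no no no no yes yes no yes no no yes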